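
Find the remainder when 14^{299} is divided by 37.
By Fermat: 14^{36} ≡ 1 (mod 37). 299 = 8×36 + 11. So 14^{299} ≡ 14^{11} ≡ 8 (mod 37)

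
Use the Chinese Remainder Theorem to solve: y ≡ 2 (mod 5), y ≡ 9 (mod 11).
42

Using the Chinese Remainder Theorem:
M = product of moduli = 55
For equation 1: M_1 = 11, 11 ≡ 1 (mod 5), inverse of 11 mod 5 is 1 (check: 1 × 1 = 1 ≡ 1 (mod 5))
For equation 2: M_2 = 5, 5 ≡ 5 (mod 11), inverse of 5 mod 11 is 9 (check: 5 × 9 = 45 ≡ 1 (mod 11))
Combine: y ≡ Σ r_i×M_i×(M_i⁻¹ mod m_i) = 2×11×1 + 9×5×9 = 22 + 405 = 427
427 mod 55 = 42
y ≡ 42 (mod 55)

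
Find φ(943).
880

Prime factorization: 943 = 23 × 41
Using the formula φ(n) = n × Π(1 - 1/p) for each prime factor p:
φ(943) = 943 × (1 - 1/23) × (1 - 1/41)
φ(943) = 880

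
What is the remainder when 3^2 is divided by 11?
2 = 2 (binary 10). Repeated squaring mod 11: 3^1 ≡ 3; 3^2 ≡ 3² = 9 ≡ 9. So 3^2 ≡ 9 (mod 11).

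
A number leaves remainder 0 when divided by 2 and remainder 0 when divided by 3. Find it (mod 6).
M = 2 × 3 = 6. M₁ = 3, y₁ ≡ 1 (mod 2). M₂ = 2, y₂ ≡ 2 (mod 3). k = 0×3×1 + 0×2×2 ≡ 0 (mod 6)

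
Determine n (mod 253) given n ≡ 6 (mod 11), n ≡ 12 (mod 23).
127

Using the Chinese Remainder Theorem:
M = product of moduli = 253
For equation 1: M_1 = 23, 23 ≡ 1 (mod 11), inverse of 23 mod 11 is 1 (check: 1 × 1 = 1 ≡ 1 (mod 11))
For equation 2: M_2 = 11, 11 ≡ 11 (mod 23), inverse of 11 mod 23 is 21 (check: 11 × 21 = 231 ≡ 1 (mod 23))
Combine: n ≡ Σ r_i×M_i×(M_i⁻¹ mod m_i) = 6×23×1 + 12×11×21 = 138 + 2772 = 2910
2910 mod 253 = 127
n ≡ 127 (mod 253)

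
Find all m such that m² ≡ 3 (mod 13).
The square roots of 3 mod 13 are 9 and 4. Verify: 9² = 81 ≡ 3 (mod 13)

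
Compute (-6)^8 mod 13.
(-6) ≡ 7 (mod 13). 8 = 8 (binary 1000). Repeated squaring mod 13: 7^1 ≡ 7; 7^2 ≡ 7² = 49 ≡ 10; 7^4 ≡ 10² = 100 ≡ 9; 7^8 ≡ 9² = 81 ≡ 3. So (-6)^8 ≡ 3 (mod 13).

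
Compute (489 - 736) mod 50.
3

(489 - 736) = -247
-247 mod 50 = 3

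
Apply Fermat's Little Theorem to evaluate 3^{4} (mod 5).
1

By Fermat's Little Theorem, a^(p-1) ≡ 1 (mod p) for prime p and gcd(a, p) = 1
Here p = 5, so 3^4 ≡ 1 (mod 5)
We can reduce the exponent: 4 mod 4 = 0
So 3^4 ≡ 3^0 (mod 5)
Computing: 3^0 mod 5 = 1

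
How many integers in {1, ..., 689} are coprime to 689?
624

Prime factorization: 689 = 13 × 53
Using the formula φ(n) = n × Π(1 - 1/p) for each prime factor p:
φ(689) = 689 × (1 - 1/13) × (1 - 1/53)
φ(689) = 624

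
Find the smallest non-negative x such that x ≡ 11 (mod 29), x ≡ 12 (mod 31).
446

Using the Chinese Remainder Theorem:
M = product of moduli = 899
For equation 1: M_1 = 31, 31 ≡ 2 (mod 29), inverse of 31 mod 29 is 15 (check: 2 × 15 = 30 ≡ 1 (mod 29))
For equation 2: M_2 = 29, 29 ≡ 29 (mod 31), inverse of 29 mod 31 is 15 (check: 29 × 15 = 435 ≡ 1 (mod 31))
Combine: x ≡ Σ r_i×M_i×(M_i⁻¹ mod m_i) = 11×31×15 + 12×29×15 = 5115 + 5220 = 10335
10335 mod 899 = 446
x ≡ 446 (mod 899)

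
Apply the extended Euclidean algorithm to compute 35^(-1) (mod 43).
Extended GCD: 35(16) + 43(-13) = 1. So 35^(-1) ≡ 16 ≡ 16 (mod 43). Verify: 35 × 16 = 560 ≡ 1 (mod 43)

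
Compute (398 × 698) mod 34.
24

(398 × 698) = 277804
277804 mod 34 = 24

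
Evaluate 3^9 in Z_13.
9 = 8 + 1 (binary 1001). Repeated squaring mod 13: 3^1 ≡ 3; 3^2 ≡ 3² = 9 ≡ 9; 3^4 ≡ 9² = 81 ≡ 3; 3^8 ≡ 3² = 9 ≡ 9. Multiply: 3^9 = 3^8 × 3^1 ≡ 9 × 3 (mod 13): 9 × 3 = 27 ≡ 1. So 3^9 ≡ 1 (mod 13).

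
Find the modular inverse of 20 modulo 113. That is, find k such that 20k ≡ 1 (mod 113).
17

Using Extended Euclidean Algorithm:
gcd(20, 113) = 1
Bezout coefficients: 20 × 17 + 113 × -3 = 1
So 20 × 17 ≡ 1 (mod 113)
The inverse is 17 mod 113 = 17
Verification: 20 × 17 = 340 = 3 × 113 + 1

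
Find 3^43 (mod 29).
Using Fermat: 3^{28} ≡ 1 (mod 29). 43 ≡ 15 (mod 28). So 3^{43} ≡ 3^{15} ≡ 26 (mod 29)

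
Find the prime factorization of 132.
2^2 × 3 × 11

Divide by primes starting from smallest:
132 ÷ 2 = 66
66 ÷ 2 = 33
33 ÷ 3 = 11
11 ÷ 11 = 1

132 = 2^2 × 3 × 11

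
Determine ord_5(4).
Powers of 4 mod 5: 4^1≡4, 4^2≡1. Order = 2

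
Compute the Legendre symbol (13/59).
(13/59) = 13^{29} mod 59 = -1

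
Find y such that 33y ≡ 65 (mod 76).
25

Since gcd(33, 76) = 1 divides 65, a solution exists.
Multiply both sides by the inverse of 33 mod 76:
  33^(-1) mod 76 = 53
  x ≡ 53 × 65 ≡ 3445 ≡ 25 (mod 76)
Verification: 33 × 25 = 825 = 10 × 76 + 65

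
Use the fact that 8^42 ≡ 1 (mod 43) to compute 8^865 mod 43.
By Fermat: 8^{42} ≡ 1 (mod 43). 865 ≡ 25 (mod 42). So 8^{865} ≡ 8^{25} ≡ 32 (mod 43)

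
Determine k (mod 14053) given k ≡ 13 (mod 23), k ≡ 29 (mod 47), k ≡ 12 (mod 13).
10087

Using the Chinese Remainder Theorem:
M = product of moduli = 14053
For equation 1: M_1 = 611, 611 ≡ 13 (mod 23), inverse of 611 mod 23 is 16 (check: 13 × 16 = 208 ≡ 1 (mod 23))
For equation 2: M_2 = 299, 299 ≡ 17 (mod 47), inverse of 299 mod 47 is 36 (check: 17 × 36 = 612 ≡ 1 (mod 47))
For equation 3: M_3 = 1081, 1081 ≡ 2 (mod 13), inverse of 1081 mod 13 is 7 (check: 2 × 7 = 14 ≡ 1 (mod 13))
Combine: k ≡ Σ r_i×M_i×(M_i⁻¹ mod m_i) = 13×611×16 + 29×299×36 + 12×1081×7 = 127088 + 312156 + 90804 = 530048
530048 mod 14053 = 10087
k ≡ 10087 (mod 14053)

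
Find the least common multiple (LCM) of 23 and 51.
1173

First find GCD(23, 51) using the Euclidean algorithm:
23 = 0 × 51 + 23
51 = 2 × 23 + 5
23 = 4 × 5 + 3
5 = 1 × 3 + 2
3 = 1 × 2 + 1
2 = 2 × 1 + 0
GCD(23, 51) = 1

LCM formula: LCM(a, b) = (a × b) / GCD(a, b)
LCM(23, 51) = (23 × 51) / 1
LCM(23, 51) = 1173 / 1
LCM(23, 51) = 1173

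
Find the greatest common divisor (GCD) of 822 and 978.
6

Using the Euclidean algorithm:
822 = 0 × 978 + 822
978 = 1 × 822 + 156
822 = 5 × 156 + 42
156 = 3 × 42 + 30
42 = 1 × 30 + 12
30 = 2 × 12 + 6
12 = 2 × 6 + 0

GCD(822, 978) = 6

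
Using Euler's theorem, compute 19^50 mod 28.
By Euler: 19^{12} ≡ 1 (mod 28) since gcd(19, 28) = 1. 50 = 4×12 + 2. So 19^{50} ≡ 19^{2} ≡ 25 (mod 28)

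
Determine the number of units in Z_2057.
1760

Prime factorization: 2057 = 11^2 × 17
Using the formula φ(n) = n × Π(1 - 1/p) for each prime factor p:
φ(2057) = 2057 × (1 - 1/11) × (1 - 1/17)
φ(2057) = 1760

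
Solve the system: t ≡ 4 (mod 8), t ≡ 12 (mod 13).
M = 8 × 13 = 104. M₁ = 13, y₁ ≡ 5 (mod 8). M₂ = 8, y₂ ≡ 5 (mod 13). t = 4×13×5 + 12×8×5 ≡ 12 (mod 104)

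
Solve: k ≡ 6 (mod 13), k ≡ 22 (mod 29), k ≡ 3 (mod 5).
M = 13 × 29 × 5 = 1885. M₁ = 145, y₁ ≡ 7 (mod 13). M₂ = 65, y₂ ≡ 25 (mod 29). M₃ = 377, y₃ ≡ 3 (mod 5). k = 6×145×7 + 22×65×25 + 3×377×3 ≡ 1878 (mod 1885)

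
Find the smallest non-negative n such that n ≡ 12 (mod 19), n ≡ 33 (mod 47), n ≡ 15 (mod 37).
16295

Using the Chinese Remainder Theorem:
M = product of moduli = 33041
For equation 1: M_1 = 1739, 1739 ≡ 10 (mod 19), inverse of 1739 mod 19 is 2 (check: 10 × 2 = 20 ≡ 1 (mod 19))
For equation 2: M_2 = 703, 703 ≡ 45 (mod 47), inverse of 703 mod 47 is 23 (check: 45 × 23 = 1035 ≡ 1 (mod 47))
For equation 3: M_3 = 893, 893 ≡ 5 (mod 37), inverse of 893 mod 37 is 15 (check: 5 × 15 = 75 ≡ 1 (mod 37))
Combine: n ≡ Σ r_i×M_i×(M_i⁻¹ mod m_i) = 12×1739×2 + 33×703×23 + 15×893×15 = 41736 + 533577 + 200925 = 776238
776238 mod 33041 = 16295
n ≡ 16295 (mod 33041)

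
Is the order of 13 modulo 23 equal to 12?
No, the actual order is 11, not 12.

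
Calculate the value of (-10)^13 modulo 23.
Using repeated squaring. (-10) ≡ 13 (mod 23). 13 = 8 + 4 + 1 (binary 1101). Repeated squaring mod 23: 13^1 ≡ 13; 13^2 ≡ 13² = 169 ≡ 8; 13^4 ≡ 8² = 64 ≡ 18; 13^8 ≡ 18² = 324 ≡ 2. Multiply: (-10)^13 ≡ 13^8 × 13^4 × 13^1 ≡ 2 × 18 × 13 (mod 23): 2 × 18 = 36 ≡ 13; 13 × 13 = 169 ≡ 8. So (-10)^13 ≡ 8 (mod 23).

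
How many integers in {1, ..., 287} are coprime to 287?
240

Prime factorization: 287 = 7 × 41
Using the formula φ(n) = n × Π(1 - 1/p) for each prime factor p:
φ(287) = 287 × (1 - 1/7) × (1 - 1/41)
φ(287) = 240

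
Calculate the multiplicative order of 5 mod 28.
Powers of 5 mod 28: 5^1≡5, 5^2≡25, 5^3≡13, 5^4≡9, 5^5≡17, 5^6≡1. Order = 6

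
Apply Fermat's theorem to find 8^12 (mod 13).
By Fermat's Little Theorem, 8^{12} ≡ 1 (mod 13) since 13 is prime and gcd(8, 13) = 1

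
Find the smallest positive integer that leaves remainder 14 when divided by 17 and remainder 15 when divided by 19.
M = 17 × 19 = 323. M₁ = 19, y₁ ≡ 9 (mod 17). M₂ = 17, y₂ ≡ 9 (mod 19). z = 14×19×9 + 15×17×9 ≡ 167 (mod 323). The smallest positive such number is 167.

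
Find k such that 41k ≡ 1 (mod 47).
41^(-1) ≡ 39 (mod 47). Verification: 41 × 39 = 1599 ≡ 1 (mod 47)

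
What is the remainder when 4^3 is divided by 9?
3 = 2 + 1 (binary 11). Repeated squaring mod 9: 4^1 ≡ 4; 4^2 ≡ 4² = 16 ≡ 7. Multiply: 4^3 = 4^2 × 4^1 ≡ 7 × 4 (mod 9): 7 × 4 = 28 ≡ 1. So 4^3 ≡ 1 (mod 9).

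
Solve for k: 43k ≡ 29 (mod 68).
7

Since gcd(43, 68) = 1 divides 29, a solution exists.
Multiply both sides by the inverse of 43 mod 68:
  43^(-1) mod 68 = 19
  x ≡ 19 × 29 ≡ 551 ≡ 7 (mod 68)
Verification: 43 × 7 = 301 = 4 × 68 + 29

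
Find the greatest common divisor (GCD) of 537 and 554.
1

Using the Euclidean algorithm:
537 = 0 × 554 + 537
554 = 1 × 537 + 17
537 = 31 × 17 + 10
17 = 1 × 10 + 7
10 = 1 × 7 + 3
7 = 2 × 3 + 1
3 = 3 × 1 + 0

GCD(537, 554) = 1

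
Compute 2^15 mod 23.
Using repeated squaring. 15 = 8 + 4 + 2 + 1 (binary 1111). Repeated squaring mod 23: 2^1 ≡ 2; 2^2 ≡ 2² = 4 ≡ 4; 2^4 ≡ 4² = 16 ≡ 16; 2^8 ≡ 16² = 256 ≡ 3. Multiply: 2^15 = 2^8 × 2^4 × 2^2 × 2^1 ≡ 3 × 16 × 4 × 2 (mod 23): 3 × 16 = 48 ≡ 2; 2 × 4 = 8 ≡ 8; 8 × 2 = 16 ≡ 16. So 2^15 ≡ 16 (mod 23).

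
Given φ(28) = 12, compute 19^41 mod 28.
By Euler: 19^{12} ≡ 1 (mod 28) since gcd(19, 28) = 1. 41 = 3×12 + 5. So 19^{41} ≡ 19^{5} ≡ 3 (mod 28)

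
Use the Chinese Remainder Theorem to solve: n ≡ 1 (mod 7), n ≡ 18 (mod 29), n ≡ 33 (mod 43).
2570

Using the Chinese Remainder Theorem:
M = product of moduli = 8729
For equation 1: M_1 = 1247, 1247 ≡ 1 (mod 7), inverse of 1247 mod 7 is 1 (check: 1 × 1 = 1 ≡ 1 (mod 7))
For equation 2: M_2 = 301, 301 ≡ 11 (mod 29), inverse of 301 mod 29 is 8 (check: 11 × 8 = 88 ≡ 1 (mod 29))
For equation 3: M_3 = 203, 203 ≡ 31 (mod 43), inverse of 203 mod 43 is 25 (check: 31 × 25 = 775 ≡ 1 (mod 43))
Combine: n ≡ Σ r_i×M_i×(M_i⁻¹ mod m_i) = 1×1247×1 + 18×301×8 + 33×203×25 = 1247 + 43344 + 167475 = 212066
212066 mod 8729 = 2570
n ≡ 2570 (mod 8729)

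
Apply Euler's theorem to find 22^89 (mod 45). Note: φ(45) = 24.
By Euler: 22^{24} ≡ 1 (mod 45) since gcd(22, 45) = 1. 89 = 3×24 + 17. So 22^{89} ≡ 22^{17} ≡ 7 (mod 45)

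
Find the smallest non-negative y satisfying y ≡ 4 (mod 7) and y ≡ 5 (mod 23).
M = 7 × 23 = 161. M₁ = 23, y₁ ≡ 4 (mod 7). M₂ = 7, y₂ ≡ 10 (mod 23). y = 4×23×4 + 5×7×10 ≡ 74 (mod 161)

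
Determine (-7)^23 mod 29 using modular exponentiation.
Using repeated squaring. (-7) ≡ 22 (mod 29). 23 = 16 + 4 + 2 + 1 (binary 10111). Repeated squaring mod 29: 22^1 ≡ 22; 22^2 ≡ 22² = 484 ≡ 20; 22^4 ≡ 20² = 400 ≡ 23; 22^8 ≡ 23² = 529 ≡ 7; 22^16 ≡ 7² = 49 ≡ 20. Multiply: (-7)^23 ≡ 22^16 × 22^4 × 22^2 × 22^1 ≡ 20 × 23 × 20 × 22 (mod 29): 20 × 23 = 460 ≡ 25; 25 × 20 = 500 ≡ 7; 7 × 22 = 154 ≡ 9. So (-7)^23 ≡ 9 (mod 29).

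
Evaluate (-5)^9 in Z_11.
(-5) ≡ 6 (mod 11). 9 = 8 + 1 (binary 1001). Repeated squaring mod 11: 6^1 ≡ 6; 6^2 ≡ 6² = 36 ≡ 3; 6^4 ≡ 3² = 9 ≡ 9; 6^8 ≡ 9² = 81 ≡ 4. Multiply: (-5)^9 ≡ 6^8 × 6^1 ≡ 4 × 6 (mod 11): 4 × 6 = 24 ≡ 2. So (-5)^9 ≡ 2 (mod 11).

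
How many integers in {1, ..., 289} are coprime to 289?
272

Prime factorization: 289 = 17^2
Using the formula φ(n) = n × Π(1 - 1/p) for each prime factor p:
φ(289) = 289 × (1 - 1/17)
φ(289) = 272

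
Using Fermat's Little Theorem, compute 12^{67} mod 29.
17

By Fermat's Little Theorem, a^(p-1) ≡ 1 (mod p) for prime p and gcd(a, p) = 1
Here p = 29, so 12^28 ≡ 1 (mod 29)
We can reduce the exponent: 67 mod 28 = 11
So 12^67 ≡ 12^11 (mod 29)
Computing: 12^11 mod 29 = 17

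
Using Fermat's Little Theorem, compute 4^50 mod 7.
By Fermat: 4^{6} ≡ 1 (mod 7). 50 = 8×6 + 2. So 4^{50} ≡ 4^{2} ≡ 2 (mod 7)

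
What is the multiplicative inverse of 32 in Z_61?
21

Using Extended Euclidean Algorithm:
gcd(32, 61) = 1
Bezout coefficients: 32 × 21 + 61 × -11 = 1
So 32 × 21 ≡ 1 (mod 61)
The inverse is 21 mod 61 = 21
Verification: 32 × 21 = 672 = 11 × 61 + 1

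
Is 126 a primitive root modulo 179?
p - 1 = 178 has prime divisors 2, 89. Check 126^(178/q) mod 179 for each: 126^(178/2) = 126^89 ≡ 1, 126^(178/89) = 126^2 ≡ 124 (mod 179). Since 126^89 ≡ 1 (mod 179), the order of 126 divides 89 (in fact the order is 89) ≠ 178, so it is not a primitive root.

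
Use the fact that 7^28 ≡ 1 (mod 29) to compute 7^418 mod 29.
By Fermat: 7^{28} ≡ 1 (mod 29). 418 ≡ 26 (mod 28). So 7^{418} ≡ 7^{26} ≡ 16 (mod 29)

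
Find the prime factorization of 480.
2^5 × 3 × 5

Divide by primes starting from smallest:
480 ÷ 2 = 240
240 ÷ 2 = 120
120 ÷ 2 = 60
60 ÷ 2 = 30
30 ÷ 2 = 15
15 ÷ 3 = 5
5 ÷ 5 = 1

480 = 2^5 × 3 × 5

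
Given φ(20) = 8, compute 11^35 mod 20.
By Euler: 11^{8} ≡ 1 (mod 20) since gcd(11, 20) = 1. 35 = 4×8 + 3. So 11^{35} ≡ 11^{3} ≡ 11 (mod 20)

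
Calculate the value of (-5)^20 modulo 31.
Using repeated squaring. (-5) ≡ 26 (mod 31). 20 = 16 + 4 (binary 10100). Repeated squaring mod 31: 26^1 ≡ 26; 26^2 ≡ 26² = 676 ≡ 25; 26^4 ≡ 25² = 625 ≡ 5; 26^8 ≡ 5² = 25 ≡ 25; 26^16 ≡ 25² = 625 ≡ 5. Multiply: (-5)^20 ≡ 26^16 × 26^4 ≡ 5 × 5 (mod 31): 5 × 5 = 25 ≡ 25. So (-5)^20 ≡ 25 (mod 31).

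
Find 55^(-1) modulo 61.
10

Using Extended Euclidean Algorithm:
gcd(55, 61) = 1
Bezout coefficients: 55 × 10 + 61 × -9 = 1
So 55 × 10 ≡ 1 (mod 61)
The inverse is 10 mod 61 = 10
Verification: 55 × 10 = 550 = 9 × 61 + 1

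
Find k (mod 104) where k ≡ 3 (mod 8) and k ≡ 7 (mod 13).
M = 8 × 13 = 104. M₁ = 13, y₁ ≡ 5 (mod 8). M₂ = 8, y₂ ≡ 5 (mod 13). k = 3×13×5 + 7×8×5 ≡ 59 (mod 104)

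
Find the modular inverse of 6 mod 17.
6^(-1) ≡ 3 (mod 17). Verification: 6 × 3 = 18 ≡ 1 (mod 17)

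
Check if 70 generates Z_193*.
p - 1 = 192 has prime divisors 2, 3. Check 70^(192/q) mod 193 for each: 70^(192/2) = 70^96 ≡ 192, 70^(192/3) = 70^64 ≡ 84 (mod 193). None of these is 1, so 70 has order 192 = φ(193), so it is a primitive root mod 193.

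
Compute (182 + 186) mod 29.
20

(182 + 186) = 368
368 mod 29 = 20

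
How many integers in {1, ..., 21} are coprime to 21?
12

Prime factorization: 21 = 3 × 7
Using the formula φ(n) = n × Π(1 - 1/p) for each prime factor p:
φ(21) = 21 × (1 - 1/3) × (1 - 1/7)
φ(21) = 12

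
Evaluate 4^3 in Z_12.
3 = 2 + 1 (binary 11). Repeated squaring mod 12: 4^1 ≡ 4; 4^2 ≡ 4² = 16 ≡ 4. Multiply: 4^3 = 4^2 × 4^1 ≡ 4 × 4 (mod 12): 4 × 4 = 16 ≡ 4. So 4^3 ≡ 4 (mod 12).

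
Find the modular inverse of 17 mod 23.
17^(-1) ≡ 19 (mod 23). Verification: 17 × 19 = 323 ≡ 1 (mod 23)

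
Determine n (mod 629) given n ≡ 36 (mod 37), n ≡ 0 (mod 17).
221

Using the Chinese Remainder Theorem:
M = product of moduli = 629
For equation 1: M_1 = 17, 17 ≡ 17 (mod 37), inverse of 17 mod 37 is 24 (check: 17 × 24 = 408 ≡ 1 (mod 37))
For equation 2: M_2 = 37, 37 ≡ 3 (mod 17), inverse of 37 mod 17 is 6 (check: 3 × 6 = 18 ≡ 1 (mod 17))
Combine: n ≡ Σ r_i×M_i×(M_i⁻¹ mod m_i) = 36×17×24 + 0×37×6 = 14688 + 0 = 14688
14688 mod 629 = 221
n ≡ 221 (mod 629)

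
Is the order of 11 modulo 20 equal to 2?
Yes, ord_20(11) = 2.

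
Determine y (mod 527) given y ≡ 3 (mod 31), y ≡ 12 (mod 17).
437

Using the Chinese Remainder Theorem:
M = product of moduli = 527
For equation 1: M_1 = 17, 17 ≡ 17 (mod 31), inverse of 17 mod 31 is 11 (check: 17 × 11 = 187 ≡ 1 (mod 31))
For equation 2: M_2 = 31, 31 ≡ 14 (mod 17), inverse of 31 mod 17 is 11 (check: 14 × 11 = 154 ≡ 1 (mod 17))
Combine: y ≡ Σ r_i×M_i×(M_i⁻¹ mod m_i) = 3×17×11 + 12×31×11 = 561 + 4092 = 4653
4653 mod 527 = 437
y ≡ 437 (mod 527)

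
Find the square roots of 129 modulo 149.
The square roots of 129 mod 149 are 125 and 24. Verify: 125² = 15625 ≡ 129 (mod 149)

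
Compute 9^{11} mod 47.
16

Using successive squaring:
Binary expansion of 11: 1011
Powers of 9 mod 47 (each is the square of the previous):
  9^1 ≡ 9 (mod 47)
  9^2 ≡ 9² = 81 ≡ 34 (mod 47)
  9^4 ≡ 34² = 1156 ≡ 28 (mod 47)
  9^8 ≡ 28² = 784 ≡ 32 (mod 47)
11 = 8 + 2 + 1, so 9^11 = 9^8 × 9^2 × 9^1 ≡ 32 × 34 × 9 (mod 47)
Multiplying step by step:
  32 × 34 = 1088 ≡ 7 (mod 47)
  7 × 9 = 63 ≡ 16 (mod 47)
Result: 9^11 ≡ 16 (mod 47)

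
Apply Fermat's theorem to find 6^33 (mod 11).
By Fermat: 6^{10} ≡ 1 (mod 11). 33 = 3×10 + 3. So 6^{33} ≡ 6^{3} ≡ 7 (mod 11)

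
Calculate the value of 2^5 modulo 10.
5 = 4 + 1 (binary 101). Repeated squaring mod 10: 2^1 ≡ 2; 2^2 ≡ 2² = 4 ≡ 4; 2^4 ≡ 4² = 16 ≡ 6. Multiply: 2^5 = 2^4 × 2^1 ≡ 6 × 2 (mod 10): 6 × 2 = 12 ≡ 2. So 2^5 ≡ 2 (mod 10).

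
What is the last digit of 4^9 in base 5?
9 = 8 + 1 (binary 1001). Repeated squaring mod 5: 4^1 ≡ 4; 4^2 ≡ 4² = 16 ≡ 1; 4^4 ≡ 1² = 1 ≡ 1; 4^8 ≡ 1² = 1 ≡ 1. Multiply: 4^9 = 4^8 × 4^1 ≡ 1 × 4 (mod 5): 1 × 4 = 4 ≡ 4. So 4^9 ≡ 4 (mod 5).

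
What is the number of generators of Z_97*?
Number of primitive roots mod 97 = φ(96) = 32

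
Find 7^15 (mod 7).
Using repeated squaring. 7 ≡ 0 (mod 7). 15 = 8 + 4 + 2 + 1 (binary 1111). Repeated squaring mod 7: 0^1 ≡ 0; 0^2 ≡ 0² = 0 ≡ 0; 0^4 ≡ 0² = 0 ≡ 0; 0^8 ≡ 0² = 0 ≡ 0. Multiply: 7^15 ≡ 0^8 × 0^4 × 0^2 × 0^1 ≡ 0 × 0 × 0 × 0 (mod 7): 0 × 0 = 0 ≡ 0; 0 × 0 = 0 ≡ 0; 0 × 0 = 0 ≡ 0. So 7^15 ≡ 0 (mod 7).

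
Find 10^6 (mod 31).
6 = 4 + 2 (binary 110). Repeated squaring mod 31: 10^1 ≡ 10; 10^2 ≡ 10² = 100 ≡ 7; 10^4 ≡ 7² = 49 ≡ 18. Multiply: 10^6 = 10^4 × 10^2 ≡ 18 × 7 (mod 31): 18 × 7 = 126 ≡ 2. So 10^6 ≡ 2 (mod 31).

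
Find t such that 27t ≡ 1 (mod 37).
27^(-1) ≡ 11 (mod 37). Verification: 27 × 11 = 297 ≡ 1 (mod 37)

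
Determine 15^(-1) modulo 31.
15^(-1) ≡ 29 (mod 31). Verification: 15 × 29 = 435 ≡ 1 (mod 31)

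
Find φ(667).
616

Prime factorization: 667 = 23 × 29
Using the formula φ(n) = n × Π(1 - 1/p) for each prime factor p:
φ(667) = 667 × (1 - 1/23) × (1 - 1/29)
φ(667) = 616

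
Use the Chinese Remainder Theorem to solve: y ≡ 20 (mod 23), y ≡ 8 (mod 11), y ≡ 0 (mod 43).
2021

Using the Chinese Remainder Theorem:
M = product of moduli = 10879
For equation 1: M_1 = 473, 473 ≡ 13 (mod 23), inverse of 473 mod 23 is 16 (check: 13 × 16 = 208 ≡ 1 (mod 23))
For equation 2: M_2 = 989, 989 ≡ 10 (mod 11), inverse of 989 mod 11 is 10 (check: 10 × 10 = 100 ≡ 1 (mod 11))
For equation 3: M_3 = 253, 253 ≡ 38 (mod 43), inverse of 253 mod 43 is 17 (check: 38 × 17 = 646 ≡ 1 (mod 43))
Combine: y ≡ Σ r_i×M_i×(M_i⁻¹ mod m_i) = 20×473×16 + 8×989×10 + 0×253×17 = 151360 + 79120 + 0 = 230480
230480 mod 10879 = 2021
y ≡ 2021 (mod 10879)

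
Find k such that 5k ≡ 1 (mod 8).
5

Since gcd(5, 8) = 1 divides 1, a solution exists.
Multiply both sides by the inverse of 5 mod 8:
  5^(-1) mod 8 = 5
  x ≡ 5 × 1 ≡ 5 ≡ 5 (mod 8)
Verification: 5 × 5 = 25 = 3 × 8 + 1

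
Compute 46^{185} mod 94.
46

Using successive squaring:
Binary expansion of 185: 10111001
Powers of 46 mod 94 (each is the square of the previous):
  46^1 ≡ 46 (mod 94)
  46^2 ≡ 46² = 2116 ≡ 48 (mod 94)
  46^4 ≡ 48² = 2304 ≡ 48 (mod 94)
  46^8 ≡ 48² = 2304 ≡ 48 (mod 94)
  46^16 ≡ 48² = 2304 ≡ 48 (mod 94)
  46^32 ≡ 48² = 2304 ≡ 48 (mod 94)
  46^64 ≡ 48² = 2304 ≡ 48 (mod 94)
  46^128 ≡ 48² = 2304 ≡ 48 (mod 94)
185 = 128 + 32 + 16 + 8 + 1, so 46^185 = 46^128 × 46^32 × 46^16 × 46^8 × 46^1 ≡ 48 × 48 × 48 × 48 × 46 (mod 94)
Multiplying step by step:
  48 × 48 = 2304 ≡ 48 (mod 94)
  48 × 48 = 2304 ≡ 48 (mod 94)
  48 × 48 = 2304 ≡ 48 (mod 94)
  48 × 46 = 2208 ≡ 46 (mod 94)
Result: 46^185 ≡ 46 (mod 94)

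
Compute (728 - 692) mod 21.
15

(728 - 692) = 36
36 mod 21 = 15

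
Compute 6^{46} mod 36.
0

Using successive squaring:
Binary expansion of 46: 101110
Powers of 6 mod 36 (each is the square of the previous):
  6^1 ≡ 6 (mod 36)
  6^2 ≡ 6² = 36 ≡ 0 (mod 36)
  6^4 ≡ 0² = 0 ≡ 0 (mod 36)
  6^8 ≡ 0² = 0 ≡ 0 (mod 36)
  6^16 ≡ 0² = 0 ≡ 0 (mod 36)
  6^32 ≡ 0² = 0 ≡ 0 (mod 36)
46 = 32 + 8 + 4 + 2, so 6^46 = 6^32 × 6^8 × 6^4 × 6^2 ≡ 0 × 0 × 0 × 0 (mod 36)
Multiplying step by step:
  0 × 0 = 0 ≡ 0 (mod 36)
  0 × 0 = 0 ≡ 0 (mod 36)
  0 × 0 = 0 ≡ 0 (mod 36)
Result: 6^46 ≡ 0 (mod 36)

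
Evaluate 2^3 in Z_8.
3 = 2 + 1 (binary 11). Repeated squaring mod 8: 2^1 ≡ 2; 2^2 ≡ 2² = 4 ≡ 4. Multiply: 2^3 = 2^2 × 2^1 ≡ 4 × 2 (mod 8): 4 × 2 = 8 ≡ 0. So 2^3 ≡ 0 (mod 8).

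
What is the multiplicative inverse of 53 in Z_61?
53^(-1) ≡ 38 (mod 61). Verification: 53 × 38 = 2014 ≡ 1 (mod 61)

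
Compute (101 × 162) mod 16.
10

(101 × 162) = 16362
16362 mod 16 = 10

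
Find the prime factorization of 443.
443

Divide by primes starting from smallest:
443 ÷ 443 = 1

443 = 443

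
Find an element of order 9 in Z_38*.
5 has order 9 mod 38 since 5^{9} ≡ 1 (mod 38) and no smaller power works.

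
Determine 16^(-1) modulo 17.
16^(-1) ≡ 16 (mod 17). Verification: 16 × 16 = 256 ≡ 1 (mod 17)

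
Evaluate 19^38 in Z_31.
Using Fermat: 19^{30} ≡ 1 (mod 31). 38 ≡ 8 (mod 30). So 19^{38} ≡ 19^{8} ≡ 9 (mod 31)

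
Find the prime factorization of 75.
3 × 5^2

Divide by primes starting from smallest:
75 ÷ 3 = 25
25 ÷ 5 = 5
5 ÷ 5 = 1

75 = 3 × 5^2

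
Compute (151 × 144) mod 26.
8

(151 × 144) = 21744
21744 mod 26 = 8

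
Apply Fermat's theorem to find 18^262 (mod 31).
By Fermat: 18^{30} ≡ 1 (mod 31). 262 = 8×30 + 22. So 18^{262} ≡ 18^{22} ≡ 9 (mod 31)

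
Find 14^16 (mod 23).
Using repeated squaring. 16 = 16 (binary 10000). Repeated squaring mod 23: 14^1 ≡ 14; 14^2 ≡ 14² = 196 ≡ 12; 14^4 ≡ 12² = 144 ≡ 6; 14^8 ≡ 6² = 36 ≡ 13; 14^16 ≡ 13² = 169 ≡ 8. So 14^16 ≡ 8 (mod 23).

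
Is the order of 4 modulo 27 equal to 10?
No, the actual order is 9, not 10.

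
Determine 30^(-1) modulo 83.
30^(-1) ≡ 36 (mod 83). Verification: 30 × 36 = 1080 ≡ 1 (mod 83)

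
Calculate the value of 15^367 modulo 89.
Using Fermat: 15^{88} ≡ 1 (mod 89). 367 ≡ 15 (mod 88). So 15^{367} ≡ 15^{15} ≡ 14 (mod 89)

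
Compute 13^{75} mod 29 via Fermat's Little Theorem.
6

By Fermat's Little Theorem, a^(p-1) ≡ 1 (mod p) for prime p and gcd(a, p) = 1
Here p = 29, so 13^28 ≡ 1 (mod 29)
We can reduce the exponent: 75 mod 28 = 19
So 13^75 ≡ 13^19 (mod 29)
Computing: 13^19 mod 29 = 6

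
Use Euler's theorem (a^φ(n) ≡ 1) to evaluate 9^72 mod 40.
By Euler: 9^{16} ≡ 1 (mod 40) since gcd(9, 40) = 1. 72 = 4×16 + 8. So 9^{72} ≡ 9^{8} ≡ 1 (mod 40)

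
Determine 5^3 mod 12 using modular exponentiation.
3 = 2 + 1 (binary 11). Repeated squaring mod 12: 5^1 ≡ 5; 5^2 ≡ 5² = 25 ≡ 1. Multiply: 5^3 = 5^2 × 5^1 ≡ 1 × 5 (mod 12): 1 × 5 = 5 ≡ 5. So 5^3 ≡ 5 (mod 12).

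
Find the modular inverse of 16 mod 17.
16^(-1) ≡ 16 (mod 17). Verification: 16 × 16 = 256 ≡ 1 (mod 17)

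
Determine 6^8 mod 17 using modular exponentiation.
8 = 8 (binary 1000). Repeated squaring mod 17: 6^1 ≡ 6; 6^2 ≡ 6² = 36 ≡ 2; 6^4 ≡ 2² = 4 ≡ 4; 6^8 ≡ 4² = 16 ≡ 16. So 6^8 ≡ 16 (mod 17).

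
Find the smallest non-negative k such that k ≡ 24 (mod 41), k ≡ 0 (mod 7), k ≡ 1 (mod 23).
4739

Using the Chinese Remainder Theorem:
M = product of moduli = 6601
For equation 1: M_1 = 161, 161 ≡ 38 (mod 41), inverse of 161 mod 41 is 27 (check: 38 × 27 = 1026 ≡ 1 (mod 41))
For equation 2: M_2 = 943, 943 ≡ 5 (mod 7), inverse of 943 mod 7 is 3 (check: 5 × 3 = 15 ≡ 1 (mod 7))
For equation 3: M_3 = 287, 287 ≡ 11 (mod 23), inverse of 287 mod 23 is 21 (check: 11 × 21 = 231 ≡ 1 (mod 23))
Combine: k ≡ Σ r_i×M_i×(M_i⁻¹ mod m_i) = 24×161×27 + 0×943×3 + 1×287×21 = 104328 + 0 + 6027 = 110355
110355 mod 6601 = 4739
k ≡ 4739 (mod 6601)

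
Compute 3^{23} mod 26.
9

Using successive squaring:
Binary expansion of 23: 10111
Powers of 3 mod 26 (each is the square of the previous):
  3^1 ≡ 3 (mod 26)
  3^2 ≡ 3² = 9 ≡ 9 (mod 26)
  3^4 ≡ 9² = 81 ≡ 3 (mod 26)
  3^8 ≡ 3² = 9 ≡ 9 (mod 26)
  3^16 ≡ 9² = 81 ≡ 3 (mod 26)
23 = 16 + 4 + 2 + 1, so 3^23 = 3^16 × 3^4 × 3^2 × 3^1 ≡ 3 × 3 × 9 × 3 (mod 26)
Multiplying step by step:
  3 × 3 = 9 ≡ 9 (mod 26)
  9 × 9 = 81 ≡ 3 (mod 26)
  3 × 3 = 9 ≡ 9 (mod 26)
Result: 3^23 ≡ 9 (mod 26)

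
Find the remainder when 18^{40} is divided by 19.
By Fermat: 18^{18} ≡ 1 (mod 19). 40 = 2×18 + 4. So 18^{40} ≡ 18^{4} ≡ 1 (mod 19)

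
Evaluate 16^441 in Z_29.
Using Fermat: 16^{28} ≡ 1 (mod 29). 441 ≡ 21 (mod 28). So 16^{441} ≡ 16^{21} ≡ 1 (mod 29)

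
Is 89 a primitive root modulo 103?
No

To verify, check if 89^(102/q) ≢ 1 (mod 103) for each prime divisor q of 102
Divisors of 102 = 102: [1, 2, 3, 6, 17, 34, 51, 102]
  89^(102/17) = 89^6 ≡ 30 (mod 103)
  89^(102/2) = 89^51 ≡ 102 (mod 103)
  89^(102/3) = 89^34 ≡ 1 (mod 103)
Conclusion: 89 is not a primitive root modulo 103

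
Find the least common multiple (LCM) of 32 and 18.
288

First find GCD(32, 18) using the Euclidean algorithm:
32 = 1 × 18 + 14
18 = 1 × 14 + 4
14 = 3 × 4 + 2
4 = 2 × 2 + 0
GCD(32, 18) = 2

LCM formula: LCM(a, b) = (a × b) / GCD(a, b)
LCM(32, 18) = (32 × 18) / 2
LCM(32, 18) = 576 / 2
LCM(32, 18) = 288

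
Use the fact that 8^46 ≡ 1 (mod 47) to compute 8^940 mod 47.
By Fermat: 8^{46} ≡ 1 (mod 47). 940 ≡ 20 (mod 46). So 8^{940} ≡ 8^{20} ≡ 28 (mod 47)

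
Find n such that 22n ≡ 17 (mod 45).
11

Since gcd(22, 45) = 1 divides 17, a solution exists.
Multiply both sides by the inverse of 22 mod 45:
  22^(-1) mod 45 = 43
  x ≡ 43 × 17 ≡ 731 ≡ 11 (mod 45)
Verification: 22 × 11 = 242 = 5 × 45 + 17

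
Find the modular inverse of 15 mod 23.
15^(-1) ≡ 20 (mod 23). Verification: 15 × 20 = 300 ≡ 1 (mod 23)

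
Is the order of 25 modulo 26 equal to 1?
No, the actual order is 2, not 1.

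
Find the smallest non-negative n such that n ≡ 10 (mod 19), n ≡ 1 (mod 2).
29

Using the Chinese Remainder Theorem:
M = product of moduli = 38
For equation 1: M_1 = 2, 2 ≡ 2 (mod 19), inverse of 2 mod 19 is 10 (check: 2 × 10 = 20 ≡ 1 (mod 19))
For equation 2: M_2 = 19, 19 ≡ 1 (mod 2), inverse of 19 mod 2 is 1 (check: 1 × 1 = 1 ≡ 1 (mod 2))
Combine: n ≡ Σ r_i×M_i×(M_i⁻¹ mod m_i) = 10×2×10 + 1×19×1 = 200 + 19 = 219
219 mod 38 = 29
n ≡ 29 (mod 38)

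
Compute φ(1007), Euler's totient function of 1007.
936

Prime factorization: 1007 = 19 × 53
Using the formula φ(n) = n × Π(1 - 1/p) for each prime factor p:
φ(1007) = 1007 × (1 - 1/19) × (1 - 1/53)
φ(1007) = 936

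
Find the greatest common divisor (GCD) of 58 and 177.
1

Using the Euclidean algorithm:
58 = 0 × 177 + 58
177 = 3 × 58 + 3
58 = 19 × 3 + 1
3 = 3 × 1 + 0

GCD(58, 177) = 1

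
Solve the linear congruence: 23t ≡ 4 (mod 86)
60

Since gcd(23, 86) = 1 divides 4, a solution exists.
Multiply both sides by the inverse of 23 mod 86:
  23^(-1) mod 86 = 15
  x ≡ 15 × 4 ≡ 60 ≡ 60 (mod 86)
Verification: 23 × 60 = 1380 = 16 × 86 + 4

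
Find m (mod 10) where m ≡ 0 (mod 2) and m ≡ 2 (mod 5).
M = 2 × 5 = 10. M₁ = 5, y₁ ≡ 1 (mod 2). M₂ = 2, y₂ ≡ 3 (mod 5). m = 0×5×1 + 2×2×3 ≡ 2 (mod 10)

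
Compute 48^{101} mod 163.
28

Using successive squaring:
Binary expansion of 101: 1100101
Powers of 48 mod 163 (each is the square of the previous):
  48^1 ≡ 48 (mod 163)
  48^2 ≡ 48² = 2304 ≡ 22 (mod 163)
  48^4 ≡ 22² = 484 ≡ 158 (mod 163)
  48^8 ≡ 158² = 24964 ≡ 25 (mod 163)
  48^16 ≡ 25² = 625 ≡ 136 (mod 163)
  48^32 ≡ 136² = 18496 ≡ 77 (mod 163)
  48^64 ≡ 77² = 5929 ≡ 61 (mod 163)
101 = 64 + 32 + 4 + 1, so 48^101 = 48^64 × 48^32 × 48^4 × 48^1 ≡ 61 × 77 × 158 × 48 (mod 163)
Multiplying step by step:
  61 × 77 = 4697 ≡ 133 (mod 163)
  133 × 158 = 21014 ≡ 150 (mod 163)
  150 × 48 = 7200 ≡ 28 (mod 163)
Result: 48^101 ≡ 28 (mod 163)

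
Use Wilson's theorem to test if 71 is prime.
(70)! mod 71 = 70. Since 70 ≡ -1 (mod 71), 71 is prime.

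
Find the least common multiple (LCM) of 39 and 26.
78

First find GCD(39, 26) using the Euclidean algorithm:
39 = 1 × 26 + 13
26 = 2 × 13 + 0
GCD(39, 26) = 13

LCM formula: LCM(a, b) = (a × b) / GCD(a, b)
LCM(39, 26) = (39 × 26) / 13
LCM(39, 26) = 1014 / 13
LCM(39, 26) = 78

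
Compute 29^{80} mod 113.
106

Using successive squaring:
Binary expansion of 80: 1010000
Powers of 29 mod 113 (each is the square of the previous):
  29^1 ≡ 29 (mod 113)
  29^2 ≡ 29² = 841 ≡ 50 (mod 113)
  29^4 ≡ 50² = 2500 ≡ 14 (mod 113)
  29^8 ≡ 14² = 196 ≡ 83 (mod 113)
  29^16 ≡ 83² = 6889 ≡ 109 (mod 113)
  29^32 ≡ 109² = 11881 ≡ 16 (mod 113)
  29^64 ≡ 16² = 256 ≡ 30 (mod 113)
80 = 64 + 16, so 29^80 = 29^64 × 29^16 ≡ 30 × 109 (mod 113)
Multiplying step by step:
  30 × 109 = 3270 ≡ 106 (mod 113)
Result: 29^80 ≡ 106 (mod 113)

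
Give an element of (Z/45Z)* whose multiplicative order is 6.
4 has order 6 mod 45 since 4^{6} ≡ 1 (mod 45) and no smaller power works.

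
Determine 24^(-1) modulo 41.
24^(-1) ≡ 12 (mod 41). Verification: 24 × 12 = 288 ≡ 1 (mod 41)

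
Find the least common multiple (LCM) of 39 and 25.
975

First find GCD(39, 25) using the Euclidean algorithm:
39 = 1 × 25 + 14
25 = 1 × 14 + 11
14 = 1 × 11 + 3
11 = 3 × 3 + 2
3 = 1 × 2 + 1
2 = 2 × 1 + 0
GCD(39, 25) = 1

LCM formula: LCM(a, b) = (a × b) / GCD(a, b)
LCM(39, 25) = (39 × 25) / 1
LCM(39, 25) = 975 / 1
LCM(39, 25) = 975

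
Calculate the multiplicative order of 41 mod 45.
Powers of 41 mod 45: 41^1≡41, 41^2≡16, 41^3≡26, 41^4≡31, 41^5≡11, 41^6≡1. Order = 6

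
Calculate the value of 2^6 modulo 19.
6 = 4 + 2 (binary 110). Repeated squaring mod 19: 2^1 ≡ 2; 2^2 ≡ 2² = 4 ≡ 4; 2^4 ≡ 4² = 16 ≡ 16. Multiply: 2^6 = 2^4 × 2^2 ≡ 16 × 4 (mod 19): 16 × 4 = 64 ≡ 7. So 2^6 ≡ 7 (mod 19).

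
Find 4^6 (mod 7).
6 = 4 + 2 (binary 110). Repeated squaring mod 7: 4^1 ≡ 4; 4^2 ≡ 4² = 16 ≡ 2; 4^4 ≡ 2² = 4 ≡ 4. Multiply: 4^6 = 4^4 × 4^2 ≡ 4 × 2 (mod 7): 4 × 2 = 8 ≡ 1. So 4^6 ≡ 1 (mod 7).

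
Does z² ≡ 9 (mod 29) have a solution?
By Euler's criterion: 9^{14} ≡ 1 (mod 29). Since this equals 1, 9 is a QR.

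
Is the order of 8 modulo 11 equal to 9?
No, the actual order is 10, not 9.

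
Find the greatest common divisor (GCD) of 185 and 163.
1

Using the Euclidean algorithm:
185 = 1 × 163 + 22
163 = 7 × 22 + 9
22 = 2 × 9 + 4
9 = 2 × 4 + 1
4 = 4 × 1 + 0

GCD(185, 163) = 1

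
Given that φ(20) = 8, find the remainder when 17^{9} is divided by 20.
By Euler: 17^{8} ≡ 1 (mod 20) since gcd(17, 20) = 1. 9 = 1×8 + 1. So 17^{9} ≡ 17^{1} ≡ 17 (mod 20)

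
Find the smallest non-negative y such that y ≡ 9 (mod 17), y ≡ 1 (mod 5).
26

Using the Chinese Remainder Theorem:
M = product of moduli = 85
For equation 1: M_1 = 5, 5 ≡ 5 (mod 17), inverse of 5 mod 17 is 7 (check: 5 × 7 = 35 ≡ 1 (mod 17))
For equation 2: M_2 = 17, 17 ≡ 2 (mod 5), inverse of 17 mod 5 is 3 (check: 2 × 3 = 6 ≡ 1 (mod 5))
Combine: y ≡ Σ r_i×M_i×(M_i⁻¹ mod m_i) = 9×5×7 + 1×17×3 = 315 + 51 = 366
366 mod 85 = 26
y ≡ 26 (mod 85)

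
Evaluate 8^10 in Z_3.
8 ≡ 2 (mod 3). 10 = 8 + 2 (binary 1010). Repeated squaring mod 3: 2^1 ≡ 2; 2^2 ≡ 2² = 4 ≡ 1; 2^4 ≡ 1² = 1 ≡ 1; 2^8 ≡ 1² = 1 ≡ 1. Multiply: 8^10 ≡ 2^8 × 2^2 ≡ 1 × 1 (mod 3): 1 × 1 = 1 ≡ 1. So 8^10 ≡ 1 (mod 3).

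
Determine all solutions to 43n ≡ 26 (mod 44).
18

Since gcd(43, 44) = 1 divides 26, a solution exists.
Multiply both sides by the inverse of 43 mod 44:
  43^(-1) mod 44 = 43
  x ≡ 43 × 26 ≡ 1118 ≡ 18 (mod 44)
Verification: 43 × 18 = 774 = 17 × 44 + 26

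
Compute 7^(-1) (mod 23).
7^(-1) ≡ 10 (mod 23). Verification: 7 × 10 = 70 ≡ 1 (mod 23)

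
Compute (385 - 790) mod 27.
0

(385 - 790) = -405
-405 mod 27 = 0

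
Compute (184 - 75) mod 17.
7

(184 - 75) = 109
109 mod 17 = 7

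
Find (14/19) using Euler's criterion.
(14/19) = 14^{9} mod 19 = -1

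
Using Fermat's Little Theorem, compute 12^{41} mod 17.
5

By Fermat's Little Theorem, a^(p-1) ≡ 1 (mod p) for prime p and gcd(a, p) = 1
Here p = 17, so 12^16 ≡ 1 (mod 17)
We can reduce the exponent: 41 mod 16 = 9
So 12^41 ≡ 12^9 (mod 17)
Computing: 12^9 mod 17 = 5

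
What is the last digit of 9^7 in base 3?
9 ≡ 0 (mod 3). 7 = 4 + 2 + 1 (binary 111). Repeated squaring mod 3: 0^1 ≡ 0; 0^2 ≡ 0² = 0 ≡ 0; 0^4 ≡ 0² = 0 ≡ 0. Multiply: 9^7 ≡ 0^4 × 0^2 × 0^1 ≡ 0 × 0 × 0 (mod 3): 0 × 0 = 0 ≡ 0; 0 × 0 = 0 ≡ 0. So 9^7 ≡ 0 (mod 3).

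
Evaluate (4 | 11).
(4/11) = 4^{5} mod 11 = 1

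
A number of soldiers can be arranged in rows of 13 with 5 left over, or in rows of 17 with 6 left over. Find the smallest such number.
M = 13 × 17 = 221. M₁ = 17, y₁ ≡ 10 (mod 13). M₂ = 13, y₂ ≡ 4 (mod 17). x = 5×17×10 + 6×13×4 ≡ 57 (mod 221). The smallest positive such number is 57.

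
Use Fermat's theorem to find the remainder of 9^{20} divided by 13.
3

By Fermat's Little Theorem, a^(p-1) ≡ 1 (mod p) for prime p and gcd(a, p) = 1
Here p = 13, so 9^12 ≡ 1 (mod 13)
We can reduce the exponent: 20 mod 12 = 8
So 9^20 ≡ 9^8 (mod 13)
Computing: 9^8 mod 13 = 3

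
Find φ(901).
832

Prime factorization: 901 = 17 × 53
Using the formula φ(n) = n × Π(1 - 1/p) for each prime factor p:
φ(901) = 901 × (1 - 1/17) × (1 - 1/53)
φ(901) = 832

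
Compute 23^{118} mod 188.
53

Using successive squaring:
Binary expansion of 118: 1110110
Powers of 23 mod 188 (each is the square of the previous):
  23^1 ≡ 23 (mod 188)
  23^2 ≡ 23² = 529 ≡ 153 (mod 188)
  23^4 ≡ 153² = 23409 ≡ 97 (mod 188)
  23^8 ≡ 97² = 9409 ≡ 9 (mod 188)
  23^16 ≡ 9² = 81 ≡ 81 (mod 188)
  23^32 ≡ 81² = 6561 ≡ 169 (mod 188)
  23^64 ≡ 169² = 28561 ≡ 173 (mod 188)
118 = 64 + 32 + 16 + 4 + 2, so 23^118 = 23^64 × 23^32 × 23^16 × 23^4 × 23^2 ≡ 173 × 169 × 81 × 97 × 153 (mod 188)
Multiplying step by step:
  173 × 169 = 29237 ≡ 97 (mod 188)
  97 × 81 = 7857 ≡ 149 (mod 188)
  149 × 97 = 14453 ≡ 165 (mod 188)
  165 × 153 = 25245 ≡ 53 (mod 188)
Result: 23^118 ≡ 53 (mod 188)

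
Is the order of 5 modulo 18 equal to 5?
No, the actual order is 6, not 5.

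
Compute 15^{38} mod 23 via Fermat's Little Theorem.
16

By Fermat's Little Theorem, a^(p-1) ≡ 1 (mod p) for prime p and gcd(a, p) = 1
Here p = 23, so 15^22 ≡ 1 (mod 23)
We can reduce the exponent: 38 mod 22 = 16
So 15^38 ≡ 15^16 (mod 23)
Computing: 15^16 mod 23 = 16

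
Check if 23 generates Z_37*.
p - 1 = 36 has prime divisors 2, 3. Check 23^(36/q) mod 37 for each: 23^(36/2) = 23^18 ≡ 36, 23^(36/3) = 23^12 ≡ 1 (mod 37). Since 23^12 ≡ 1 (mod 37), the order of 23 divides 12 (in fact the order is 12) ≠ 36, so it is not a primitive root.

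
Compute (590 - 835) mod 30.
25

(590 - 835) = -245
-245 mod 30 = 25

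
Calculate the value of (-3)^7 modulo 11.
(-3) ≡ 8 (mod 11). 7 = 4 + 2 + 1 (binary 111). Repeated squaring mod 11: 8^1 ≡ 8; 8^2 ≡ 8² = 64 ≡ 9; 8^4 ≡ 9² = 81 ≡ 4. Multiply: (-3)^7 ≡ 8^4 × 8^2 × 8^1 ≡ 4 × 9 × 8 (mod 11): 4 × 9 = 36 ≡ 3; 3 × 8 = 24 ≡ 2. So (-3)^7 ≡ 2 (mod 11).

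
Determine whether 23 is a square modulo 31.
By Euler's criterion: 23^{15} ≡ 30 (mod 31). Since this equals -1 (≡ 30), 23 is not a QR.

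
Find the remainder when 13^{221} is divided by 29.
By Fermat: 13^{28} ≡ 1 (mod 29). 221 = 7×28 + 25. So 13^{221} ≡ 13^{25} ≡ 4 (mod 29)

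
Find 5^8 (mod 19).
8 = 8 (binary 1000). Repeated squaring mod 19: 5^1 ≡ 5; 5^2 ≡ 5² = 25 ≡ 6; 5^4 ≡ 6² = 36 ≡ 17; 5^8 ≡ 17² = 289 ≡ 4. So 5^8 ≡ 4 (mod 19).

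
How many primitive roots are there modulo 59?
Number of primitive roots mod 59 = φ(58) = 28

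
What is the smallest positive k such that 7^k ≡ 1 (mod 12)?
Powers of 7 mod 12: 7^1≡7, 7^2≡1. Order = 2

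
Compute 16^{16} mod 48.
16

Using successive squaring:
Binary expansion of 16: 10000
Powers of 16 mod 48 (each is the square of the previous):
  16^1 ≡ 16 (mod 48)
  16^2 ≡ 16² = 256 ≡ 16 (mod 48)
  16^4 ≡ 16² = 256 ≡ 16 (mod 48)
  16^8 ≡ 16² = 256 ≡ 16 (mod 48)
  16^16 ≡ 16² = 256 ≡ 16 (mod 48)
16 is a power of 2, so 16^16 is the last square: ≡ 16 (mod 48)
Result: 16^16 ≡ 16 (mod 48)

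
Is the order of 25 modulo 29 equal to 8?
No, the actual order is 7, not 8.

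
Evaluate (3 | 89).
(3/89) = 3^{44} mod 89 = -1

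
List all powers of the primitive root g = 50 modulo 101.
g^1, g^2, ..., g^{100} mod 101: {50, 76, 63, 19, 41, 30, 86, 58, 72, 65, 18, 92, 55, 23, 39, 31, 35, 33, 34, 84, 59, 21, 40, 81, 10, 96, 53, 24, 89, 6, 98, 52, 75, 13, 44, 79, 11, 45, 28, 87, 7, 47, 27, 37, 32, 85, 8, 97, 2, 100, 51, 25, 38, 82, 60, 71, 15, 43, 29, 36, 83, 9, 46, 78, 62, 70, 66, 68, 67, 17, 42, 80, 61, 20, 91, 5, 48, 77, 12, 95, 3, 49, 26, 88, 57, 22, 90, 56, 73, 14, 94, 54, 74, 64, 69, 16, 93, 4, 99, 1}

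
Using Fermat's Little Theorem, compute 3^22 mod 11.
By Fermat: 3^{10} ≡ 1 (mod 11). 22 = 2×10 + 2. So 3^{22} ≡ 3^{2} ≡ 9 (mod 11)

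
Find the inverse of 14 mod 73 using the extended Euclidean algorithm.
Extended GCD: 14(-26) + 73(5) = 1. So 14^(-1) ≡ 47 ≡ 47 (mod 73). Verify: 14 × 47 = 658 ≡ 1 (mod 73)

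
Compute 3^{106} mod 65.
29

Using successive squaring:
Binary expansion of 106: 1101010
Powers of 3 mod 65 (each is the square of the previous):
  3^1 ≡ 3 (mod 65)
  3^2 ≡ 3² = 9 ≡ 9 (mod 65)
  3^4 ≡ 9² = 81 ≡ 16 (mod 65)
  3^8 ≡ 16² = 256 ≡ 61 (mod 65)
  3^16 ≡ 61² = 3721 ≡ 16 (mod 65)
  3^32 ≡ 16² = 256 ≡ 61 (mod 65)
  3^64 ≡ 61² = 3721 ≡ 16 (mod 65)
106 = 64 + 32 + 8 + 2, so 3^106 = 3^64 × 3^32 × 3^8 × 3^2 ≡ 16 × 61 × 61 × 9 (mod 65)
Multiplying step by step:
  16 × 61 = 976 ≡ 1 (mod 65)
  1 × 61 = 61 ≡ 61 (mod 65)
  61 × 9 = 549 ≡ 29 (mod 65)
Result: 3^106 ≡ 29 (mod 65)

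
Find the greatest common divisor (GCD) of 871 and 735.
1

Using the Euclidean algorithm:
871 = 1 × 735 + 136
735 = 5 × 136 + 55
136 = 2 × 55 + 26
55 = 2 × 26 + 3
26 = 8 × 3 + 2
3 = 1 × 2 + 1
2 = 2 × 1 + 0

GCD(871, 735) = 1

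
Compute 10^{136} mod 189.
172

Using successive squaring:
Binary expansion of 136: 10001000
Powers of 10 mod 189 (each is the square of the previous):
  10^1 ≡ 10 (mod 189)
  10^2 ≡ 10² = 100 ≡ 100 (mod 189)
  10^4 ≡ 100² = 10000 ≡ 172 (mod 189)
  10^8 ≡ 172² = 29584 ≡ 100 (mod 189)
  10^16 ≡ 100² = 10000 ≡ 172 (mod 189)
  10^32 ≡ 172² = 29584 ≡ 100 (mod 189)
  10^64 ≡ 100² = 10000 ≡ 172 (mod 189)
  10^128 ≡ 172² = 29584 ≡ 100 (mod 189)
136 = 128 + 8, so 10^136 = 10^128 × 10^8 ≡ 100 × 100 (mod 189)
Multiplying step by step:
  100 × 100 = 10000 ≡ 172 (mod 189)
Result: 10^136 ≡ 172 (mod 189)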